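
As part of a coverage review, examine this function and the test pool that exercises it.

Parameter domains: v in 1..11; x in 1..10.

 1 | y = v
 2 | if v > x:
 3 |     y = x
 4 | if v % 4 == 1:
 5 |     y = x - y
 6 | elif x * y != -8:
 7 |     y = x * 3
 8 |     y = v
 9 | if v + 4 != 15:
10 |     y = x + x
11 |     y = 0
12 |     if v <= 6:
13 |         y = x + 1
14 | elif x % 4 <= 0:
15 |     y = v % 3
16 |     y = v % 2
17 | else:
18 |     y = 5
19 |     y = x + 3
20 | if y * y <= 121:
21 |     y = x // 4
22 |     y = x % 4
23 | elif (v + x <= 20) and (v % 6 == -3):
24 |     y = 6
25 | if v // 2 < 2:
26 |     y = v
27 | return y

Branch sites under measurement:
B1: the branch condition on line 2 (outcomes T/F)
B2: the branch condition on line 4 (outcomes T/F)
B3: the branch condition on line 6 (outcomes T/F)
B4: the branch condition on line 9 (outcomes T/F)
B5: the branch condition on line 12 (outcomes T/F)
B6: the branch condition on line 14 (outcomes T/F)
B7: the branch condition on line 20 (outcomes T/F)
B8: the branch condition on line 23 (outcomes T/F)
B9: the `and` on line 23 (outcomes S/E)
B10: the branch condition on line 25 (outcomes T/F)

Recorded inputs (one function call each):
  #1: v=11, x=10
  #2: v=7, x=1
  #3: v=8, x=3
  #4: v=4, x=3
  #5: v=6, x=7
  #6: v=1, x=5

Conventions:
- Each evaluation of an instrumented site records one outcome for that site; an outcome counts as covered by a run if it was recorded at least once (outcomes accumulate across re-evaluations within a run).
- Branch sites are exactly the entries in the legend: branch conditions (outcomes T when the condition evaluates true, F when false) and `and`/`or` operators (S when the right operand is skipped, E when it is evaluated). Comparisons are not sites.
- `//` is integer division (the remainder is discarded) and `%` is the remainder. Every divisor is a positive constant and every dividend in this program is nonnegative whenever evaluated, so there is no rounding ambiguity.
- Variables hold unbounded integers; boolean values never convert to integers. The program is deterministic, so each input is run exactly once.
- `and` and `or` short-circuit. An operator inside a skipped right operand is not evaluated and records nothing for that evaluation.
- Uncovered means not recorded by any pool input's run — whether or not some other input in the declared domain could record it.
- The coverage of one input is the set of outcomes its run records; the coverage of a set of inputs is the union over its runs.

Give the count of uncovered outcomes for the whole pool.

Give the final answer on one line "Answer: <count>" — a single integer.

#1 (v=11, x=10) -> B1->T, B2->F, B3->T, B4->F, B6->F, B7->F, B9->S, B8->F, B10->F; covered: B1=T, B2=F, B3=T, B4=F, B6=F, B7=F, B8=F, B9=S, B10=F
#2 (v=7, x=1) -> B1->T, B2->F, B3->T, B4->T, B5->F, B7->T, B10->F; covered: B1=T, B2=F, B3=T, B4=T, B5=F, B7=T, B10=F
#3 (v=8, x=3) -> B1->T, B2->F, B3->T, B4->T, B5->F, B7->T, B10->F; covered: B1=T, B2=F, B3=T, B4=T, B5=F, B7=T, B10=F
#4 (v=4, x=3) -> B1->T, B2->F, B3->T, B4->T, B5->T, B7->T, B10->F; covered: B1=T, B2=F, B3=T, B4=T, B5=T, B7=T, B10=F
#5 (v=6, x=7) -> B1->F, B2->F, B3->T, B4->T, B5->T, B7->T, B10->F; covered: B1=F, B2=F, B3=T, B4=T, B5=T, B7=T, B10=F
#6 (v=1, x=5) -> B1->F, B2->T, B4->T, B5->T, B7->T, B10->T; covered: B1=F, B2=T, B4=T, B5=T, B7=T, B10=T
union over the pool: B1=T, B1=F, B2=T, B2=F, B3=T, B4=T, B4=F, B5=T, B5=F, B6=F, B7=T, B7=F, B8=F, B9=S, B10=T, B10=F
uncovered (4 of 20): B3=F, B6=T, B8=T, B9=E

Answer: 4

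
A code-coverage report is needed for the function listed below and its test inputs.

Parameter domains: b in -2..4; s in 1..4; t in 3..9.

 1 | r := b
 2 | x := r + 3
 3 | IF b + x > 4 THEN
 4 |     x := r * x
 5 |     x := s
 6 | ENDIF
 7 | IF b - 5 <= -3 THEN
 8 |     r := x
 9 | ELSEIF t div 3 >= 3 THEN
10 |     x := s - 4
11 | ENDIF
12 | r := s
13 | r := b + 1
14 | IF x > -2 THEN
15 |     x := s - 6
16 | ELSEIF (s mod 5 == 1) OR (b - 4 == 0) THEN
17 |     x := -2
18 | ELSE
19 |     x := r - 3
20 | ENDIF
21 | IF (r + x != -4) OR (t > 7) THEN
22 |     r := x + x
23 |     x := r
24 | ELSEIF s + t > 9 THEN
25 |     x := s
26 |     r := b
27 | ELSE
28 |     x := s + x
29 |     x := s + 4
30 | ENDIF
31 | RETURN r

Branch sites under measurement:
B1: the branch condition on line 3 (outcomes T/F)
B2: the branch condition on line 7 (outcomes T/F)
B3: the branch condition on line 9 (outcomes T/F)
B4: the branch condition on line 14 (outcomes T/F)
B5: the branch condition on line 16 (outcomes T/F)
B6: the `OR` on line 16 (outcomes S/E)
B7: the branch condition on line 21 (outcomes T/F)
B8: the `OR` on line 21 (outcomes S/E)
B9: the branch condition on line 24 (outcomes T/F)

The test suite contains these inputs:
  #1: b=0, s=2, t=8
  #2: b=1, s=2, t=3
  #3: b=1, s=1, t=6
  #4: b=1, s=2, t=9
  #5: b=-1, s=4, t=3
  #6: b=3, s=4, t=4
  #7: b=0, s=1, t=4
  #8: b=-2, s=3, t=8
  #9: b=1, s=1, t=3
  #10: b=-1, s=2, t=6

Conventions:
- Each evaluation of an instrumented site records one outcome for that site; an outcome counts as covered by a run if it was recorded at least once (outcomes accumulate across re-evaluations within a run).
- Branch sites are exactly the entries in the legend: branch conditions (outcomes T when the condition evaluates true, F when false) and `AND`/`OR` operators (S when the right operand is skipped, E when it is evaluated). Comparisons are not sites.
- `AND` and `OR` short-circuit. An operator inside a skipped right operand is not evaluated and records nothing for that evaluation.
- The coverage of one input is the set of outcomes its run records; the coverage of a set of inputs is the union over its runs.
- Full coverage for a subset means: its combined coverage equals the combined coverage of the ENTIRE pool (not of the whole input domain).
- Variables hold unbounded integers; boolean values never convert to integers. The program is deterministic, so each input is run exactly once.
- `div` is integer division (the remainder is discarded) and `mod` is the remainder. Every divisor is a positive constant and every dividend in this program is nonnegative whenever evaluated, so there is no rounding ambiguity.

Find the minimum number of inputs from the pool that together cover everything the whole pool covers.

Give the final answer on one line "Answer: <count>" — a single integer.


run #1 (b=0, s=2, t=8) runs B1->F, B2->T, B4->T, B8->S, B7->T; records B1=F, B2=T, B4=T, B7=T, B8=S
run #2 (b=1, s=2, t=3) runs B1->T, B2->T, B4->T, B8->S, B7->T; records B1=T, B2=T, B4=T, B7=T, B8=S
run #3 (b=1, s=1, t=6) runs B1->T, B2->T, B4->T, B8->S, B7->T; records B1=T, B2=T, B4=T, B7=T, B8=S
run #4 (b=1, s=2, t=9) runs B1->T, B2->T, B4->T, B8->S, B7->T; records B1=T, B2=T, B4=T, B7=T, B8=S
run #5 (b=-1, s=4, t=3) runs B1->F, B2->T, B4->T, B8->S, B7->T; records B1=F, B2=T, B4=T, B7=T, B8=S
run #6 (b=3, s=4, t=4) runs B1->T, B2->F, B3->F, B4->T, B8->S, B7->T; records B1=T, B2=F, B3=F, B4=T, B7=T, B8=S
run #7 (b=0, s=1, t=4) runs B1->F, B2->T, B4->T, B8->E, B7->F, B9->F; records B1=F, B2=T, B4=T, B7=F, B8=E, B9=F
run #8 (b=-2, s=3, t=8) runs B1->F, B2->T, B4->T, B8->E, B7->T; records B1=F, B2=T, B4=T, B7=T, B8=E
run #9 (b=1, s=1, t=3) runs B1->T, B2->T, B4->T, B8->S, B7->T; records B1=T, B2=T, B4=T, B7=T, B8=S
run #10 (b=-1, s=2, t=6) runs B1->F, B2->T, B4->T, B8->E, B7->F, B9->F; records B1=F, B2=T, B4=T, B7=F, B8=E, B9=F
pool-wide coverage (11 outcomes): B1=T, B1=F, B2=T, B2=F, B3=F, B4=T, B7=T, B7=F, B8=S, B8=E, B9=F
every size-1 subset falls short of the 11 outcomes (best: 6/11)
the canonical winner is {6, 7}: size 2, full 11-outcome coverage, earliest index list among size-2 covers
Answer: 2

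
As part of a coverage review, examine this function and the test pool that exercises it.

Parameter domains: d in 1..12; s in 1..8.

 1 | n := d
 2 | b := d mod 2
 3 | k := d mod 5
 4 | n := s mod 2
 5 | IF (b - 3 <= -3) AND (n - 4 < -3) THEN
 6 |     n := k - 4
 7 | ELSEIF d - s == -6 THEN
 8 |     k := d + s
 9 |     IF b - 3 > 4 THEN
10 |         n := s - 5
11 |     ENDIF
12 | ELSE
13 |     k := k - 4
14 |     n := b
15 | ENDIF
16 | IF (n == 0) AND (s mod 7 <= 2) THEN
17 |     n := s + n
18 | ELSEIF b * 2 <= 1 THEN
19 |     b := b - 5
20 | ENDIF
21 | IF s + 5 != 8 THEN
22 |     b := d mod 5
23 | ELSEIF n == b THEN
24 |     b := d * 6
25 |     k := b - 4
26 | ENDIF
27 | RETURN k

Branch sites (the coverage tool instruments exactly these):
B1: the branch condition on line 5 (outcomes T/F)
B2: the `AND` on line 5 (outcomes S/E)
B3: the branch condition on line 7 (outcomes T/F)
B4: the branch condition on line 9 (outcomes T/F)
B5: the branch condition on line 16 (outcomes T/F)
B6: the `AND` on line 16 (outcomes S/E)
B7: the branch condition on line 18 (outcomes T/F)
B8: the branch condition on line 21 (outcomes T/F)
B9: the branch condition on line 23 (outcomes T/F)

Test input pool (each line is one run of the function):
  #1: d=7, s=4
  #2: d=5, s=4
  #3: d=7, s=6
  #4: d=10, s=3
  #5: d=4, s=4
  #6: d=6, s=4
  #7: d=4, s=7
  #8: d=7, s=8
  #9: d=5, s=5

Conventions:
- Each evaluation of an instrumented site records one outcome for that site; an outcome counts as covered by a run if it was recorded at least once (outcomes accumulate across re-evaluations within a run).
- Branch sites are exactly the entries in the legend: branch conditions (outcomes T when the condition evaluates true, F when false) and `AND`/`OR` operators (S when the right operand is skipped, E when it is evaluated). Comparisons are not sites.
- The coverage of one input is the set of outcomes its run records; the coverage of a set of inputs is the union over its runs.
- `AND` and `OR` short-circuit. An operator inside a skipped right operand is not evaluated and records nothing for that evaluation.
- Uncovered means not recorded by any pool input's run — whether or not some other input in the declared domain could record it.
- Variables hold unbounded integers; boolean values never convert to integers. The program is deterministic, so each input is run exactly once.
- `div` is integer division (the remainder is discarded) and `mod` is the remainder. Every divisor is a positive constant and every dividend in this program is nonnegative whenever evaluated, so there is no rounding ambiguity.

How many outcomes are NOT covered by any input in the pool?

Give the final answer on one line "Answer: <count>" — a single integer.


input #1 (d=7, s=4): covers B1=F, B2=S, B3=F, B5=F, B6=S, B7=F, B8=T
input #2 (d=5, s=4): covers B1=F, B2=S, B3=F, B5=F, B6=S, B7=F, B8=T
input #3 (d=7, s=6): covers B1=F, B2=S, B3=F, B5=F, B6=S, B7=F, B8=T
input #4 (d=10, s=3): covers B1=F, B2=E, B3=F, B5=F, B6=E, B7=T, B8=F, B9=F
input #5 (d=4, s=4): covers B1=T, B2=E, B5=F, B6=E, B7=T, B8=T
input #6 (d=6, s=4): covers B1=T, B2=E, B5=F, B6=S, B7=T, B8=T
input #7 (d=4, s=7): covers B1=F, B2=E, B3=F, B5=T, B6=E, B8=T
input #8 (d=7, s=8): covers B1=F, B2=S, B3=F, B5=F, B6=S, B7=F, B8=T
input #9 (d=5, s=5): covers B1=F, B2=S, B3=F, B5=F, B6=S, B7=F, B8=T
union over the pool: B1=T, B1=F, B2=S, B2=E, B3=F, B5=T, B5=F, B6=S, B6=E, B7=T, B7=F, B8=T, B8=F, B9=F
uncovered (4 of 18): B3=T, B4=T, B4=F, B9=T
Answer: 4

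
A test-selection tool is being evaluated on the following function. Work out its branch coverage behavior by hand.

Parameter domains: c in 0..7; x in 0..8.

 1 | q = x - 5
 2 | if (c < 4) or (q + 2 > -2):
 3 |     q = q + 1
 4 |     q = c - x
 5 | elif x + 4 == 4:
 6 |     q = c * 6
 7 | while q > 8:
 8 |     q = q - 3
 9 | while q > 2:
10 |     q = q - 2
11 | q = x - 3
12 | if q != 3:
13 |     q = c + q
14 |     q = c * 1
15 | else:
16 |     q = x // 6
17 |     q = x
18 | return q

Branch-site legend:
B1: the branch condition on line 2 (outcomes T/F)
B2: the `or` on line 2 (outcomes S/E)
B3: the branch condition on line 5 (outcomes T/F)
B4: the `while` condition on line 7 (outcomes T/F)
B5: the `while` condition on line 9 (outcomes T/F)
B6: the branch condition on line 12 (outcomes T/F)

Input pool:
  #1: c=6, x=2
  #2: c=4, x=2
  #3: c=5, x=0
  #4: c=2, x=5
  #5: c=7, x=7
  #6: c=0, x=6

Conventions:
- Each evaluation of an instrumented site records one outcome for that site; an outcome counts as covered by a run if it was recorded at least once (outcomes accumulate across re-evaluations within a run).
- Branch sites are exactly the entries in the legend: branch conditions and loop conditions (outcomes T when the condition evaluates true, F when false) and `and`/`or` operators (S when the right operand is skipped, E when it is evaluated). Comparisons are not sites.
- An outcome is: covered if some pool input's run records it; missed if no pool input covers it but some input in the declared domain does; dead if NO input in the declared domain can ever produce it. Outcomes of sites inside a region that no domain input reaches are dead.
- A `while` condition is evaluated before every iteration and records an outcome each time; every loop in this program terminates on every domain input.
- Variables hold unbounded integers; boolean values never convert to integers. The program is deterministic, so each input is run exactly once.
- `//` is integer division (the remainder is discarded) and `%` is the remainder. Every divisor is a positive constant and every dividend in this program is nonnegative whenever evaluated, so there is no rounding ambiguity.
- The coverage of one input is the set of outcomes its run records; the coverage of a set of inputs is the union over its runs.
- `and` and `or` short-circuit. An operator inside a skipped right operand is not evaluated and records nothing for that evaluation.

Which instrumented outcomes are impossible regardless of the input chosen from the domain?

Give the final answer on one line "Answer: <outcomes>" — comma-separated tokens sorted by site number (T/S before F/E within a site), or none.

checking every outcome against all 72 domain inputs:
  reachable outcomes have witnesses, e.g. B1=T (e.g. c=0, x=0), B1=F (e.g. c=4, x=0), B2=S (e.g. c=0, x=0), B2=E (e.g. c=4, x=0)

Answer: none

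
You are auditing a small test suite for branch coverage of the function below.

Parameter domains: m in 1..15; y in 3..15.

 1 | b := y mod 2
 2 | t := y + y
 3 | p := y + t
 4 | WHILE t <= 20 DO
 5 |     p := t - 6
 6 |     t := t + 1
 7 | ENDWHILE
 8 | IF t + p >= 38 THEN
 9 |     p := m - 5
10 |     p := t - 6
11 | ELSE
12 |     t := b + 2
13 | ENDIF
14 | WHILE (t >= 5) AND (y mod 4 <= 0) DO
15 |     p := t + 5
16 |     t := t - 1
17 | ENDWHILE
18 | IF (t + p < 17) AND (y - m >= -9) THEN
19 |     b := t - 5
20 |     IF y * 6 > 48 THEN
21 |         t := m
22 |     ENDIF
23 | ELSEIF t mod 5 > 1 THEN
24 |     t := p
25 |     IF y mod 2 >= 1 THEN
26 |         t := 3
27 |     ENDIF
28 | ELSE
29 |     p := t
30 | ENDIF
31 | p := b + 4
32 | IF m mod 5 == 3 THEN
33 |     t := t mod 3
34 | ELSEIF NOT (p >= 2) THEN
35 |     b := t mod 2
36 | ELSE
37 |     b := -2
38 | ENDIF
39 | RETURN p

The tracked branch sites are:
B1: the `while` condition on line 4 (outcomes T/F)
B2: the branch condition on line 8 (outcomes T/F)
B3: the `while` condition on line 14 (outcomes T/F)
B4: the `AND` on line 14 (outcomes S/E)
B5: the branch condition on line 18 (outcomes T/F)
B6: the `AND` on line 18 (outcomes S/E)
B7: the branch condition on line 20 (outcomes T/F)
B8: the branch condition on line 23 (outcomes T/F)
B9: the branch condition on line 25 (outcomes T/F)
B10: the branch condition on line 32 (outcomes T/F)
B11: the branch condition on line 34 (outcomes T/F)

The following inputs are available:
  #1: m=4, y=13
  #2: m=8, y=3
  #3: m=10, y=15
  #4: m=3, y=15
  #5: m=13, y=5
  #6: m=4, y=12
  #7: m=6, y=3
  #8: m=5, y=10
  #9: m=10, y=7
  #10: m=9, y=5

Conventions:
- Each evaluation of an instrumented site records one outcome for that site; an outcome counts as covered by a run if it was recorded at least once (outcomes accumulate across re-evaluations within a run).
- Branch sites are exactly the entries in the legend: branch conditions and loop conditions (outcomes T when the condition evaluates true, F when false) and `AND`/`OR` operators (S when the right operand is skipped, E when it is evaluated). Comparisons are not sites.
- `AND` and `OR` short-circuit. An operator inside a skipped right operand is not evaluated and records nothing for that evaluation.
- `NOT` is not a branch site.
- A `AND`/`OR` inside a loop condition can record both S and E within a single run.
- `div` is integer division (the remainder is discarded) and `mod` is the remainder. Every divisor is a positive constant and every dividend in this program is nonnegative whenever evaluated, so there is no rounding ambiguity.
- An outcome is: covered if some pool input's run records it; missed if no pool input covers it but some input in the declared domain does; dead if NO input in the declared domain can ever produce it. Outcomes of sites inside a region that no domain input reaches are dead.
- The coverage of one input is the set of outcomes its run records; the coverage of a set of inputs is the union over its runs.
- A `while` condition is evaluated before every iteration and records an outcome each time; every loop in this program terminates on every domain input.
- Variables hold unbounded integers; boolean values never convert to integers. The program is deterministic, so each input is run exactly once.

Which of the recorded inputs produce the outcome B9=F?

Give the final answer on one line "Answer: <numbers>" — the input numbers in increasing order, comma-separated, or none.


input #1 (m=4, y=13): never hits B9=F
input #2 (m=8, y=3): never hits B9=F
input #3 (m=10, y=15): never hits B9=F
input #4 (m=3, y=15): never hits B9=F
input #5 (m=13, y=5): never hits B9=F
input #6 (m=4, y=12): never hits B9=F
input #7 (m=6, y=3): never hits B9=F
input #8 (m=5, y=10): never hits B9=F
input #9 (m=10, y=7): never hits B9=F
input #10 (m=9, y=5): never hits B9=F
Answer: none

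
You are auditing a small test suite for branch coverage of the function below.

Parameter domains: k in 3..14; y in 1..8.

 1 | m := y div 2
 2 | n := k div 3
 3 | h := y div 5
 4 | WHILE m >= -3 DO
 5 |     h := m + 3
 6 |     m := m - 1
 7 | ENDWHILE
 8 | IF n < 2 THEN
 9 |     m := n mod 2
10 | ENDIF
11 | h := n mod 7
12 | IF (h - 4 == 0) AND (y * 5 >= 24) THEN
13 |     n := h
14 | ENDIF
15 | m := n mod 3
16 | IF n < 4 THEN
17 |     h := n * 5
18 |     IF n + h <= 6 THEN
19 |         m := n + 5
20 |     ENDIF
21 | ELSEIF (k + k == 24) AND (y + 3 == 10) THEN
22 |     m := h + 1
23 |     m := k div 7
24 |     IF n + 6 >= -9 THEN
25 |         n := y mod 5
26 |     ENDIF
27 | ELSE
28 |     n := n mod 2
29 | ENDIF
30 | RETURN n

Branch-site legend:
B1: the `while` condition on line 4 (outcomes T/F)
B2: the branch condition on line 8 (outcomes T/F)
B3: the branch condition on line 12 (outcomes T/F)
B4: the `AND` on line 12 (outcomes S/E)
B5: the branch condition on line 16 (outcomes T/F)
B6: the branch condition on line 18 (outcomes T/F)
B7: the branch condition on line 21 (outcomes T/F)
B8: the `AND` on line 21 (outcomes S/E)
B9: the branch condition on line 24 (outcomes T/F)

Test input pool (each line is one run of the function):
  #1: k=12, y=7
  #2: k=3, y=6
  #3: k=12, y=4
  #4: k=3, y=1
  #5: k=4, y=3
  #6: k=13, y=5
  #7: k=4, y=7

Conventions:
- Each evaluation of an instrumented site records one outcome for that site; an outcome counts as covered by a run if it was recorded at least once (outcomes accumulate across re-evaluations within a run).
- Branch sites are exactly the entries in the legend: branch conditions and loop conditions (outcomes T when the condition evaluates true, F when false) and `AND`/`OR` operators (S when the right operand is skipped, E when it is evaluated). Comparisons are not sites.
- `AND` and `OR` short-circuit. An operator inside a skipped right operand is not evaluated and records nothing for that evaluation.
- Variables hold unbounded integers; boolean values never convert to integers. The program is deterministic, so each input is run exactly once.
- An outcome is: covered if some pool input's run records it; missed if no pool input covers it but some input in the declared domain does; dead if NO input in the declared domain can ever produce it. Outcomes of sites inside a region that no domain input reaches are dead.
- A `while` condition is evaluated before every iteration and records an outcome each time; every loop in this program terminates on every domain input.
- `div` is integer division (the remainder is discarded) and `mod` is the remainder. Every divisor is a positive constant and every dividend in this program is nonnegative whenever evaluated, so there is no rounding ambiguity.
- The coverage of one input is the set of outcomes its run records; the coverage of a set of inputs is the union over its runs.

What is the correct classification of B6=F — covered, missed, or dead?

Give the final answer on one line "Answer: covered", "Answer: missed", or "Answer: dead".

no pool input records B6=F
but domain input (k=6, y=1) does record it -> reachable, so missed

Answer: missed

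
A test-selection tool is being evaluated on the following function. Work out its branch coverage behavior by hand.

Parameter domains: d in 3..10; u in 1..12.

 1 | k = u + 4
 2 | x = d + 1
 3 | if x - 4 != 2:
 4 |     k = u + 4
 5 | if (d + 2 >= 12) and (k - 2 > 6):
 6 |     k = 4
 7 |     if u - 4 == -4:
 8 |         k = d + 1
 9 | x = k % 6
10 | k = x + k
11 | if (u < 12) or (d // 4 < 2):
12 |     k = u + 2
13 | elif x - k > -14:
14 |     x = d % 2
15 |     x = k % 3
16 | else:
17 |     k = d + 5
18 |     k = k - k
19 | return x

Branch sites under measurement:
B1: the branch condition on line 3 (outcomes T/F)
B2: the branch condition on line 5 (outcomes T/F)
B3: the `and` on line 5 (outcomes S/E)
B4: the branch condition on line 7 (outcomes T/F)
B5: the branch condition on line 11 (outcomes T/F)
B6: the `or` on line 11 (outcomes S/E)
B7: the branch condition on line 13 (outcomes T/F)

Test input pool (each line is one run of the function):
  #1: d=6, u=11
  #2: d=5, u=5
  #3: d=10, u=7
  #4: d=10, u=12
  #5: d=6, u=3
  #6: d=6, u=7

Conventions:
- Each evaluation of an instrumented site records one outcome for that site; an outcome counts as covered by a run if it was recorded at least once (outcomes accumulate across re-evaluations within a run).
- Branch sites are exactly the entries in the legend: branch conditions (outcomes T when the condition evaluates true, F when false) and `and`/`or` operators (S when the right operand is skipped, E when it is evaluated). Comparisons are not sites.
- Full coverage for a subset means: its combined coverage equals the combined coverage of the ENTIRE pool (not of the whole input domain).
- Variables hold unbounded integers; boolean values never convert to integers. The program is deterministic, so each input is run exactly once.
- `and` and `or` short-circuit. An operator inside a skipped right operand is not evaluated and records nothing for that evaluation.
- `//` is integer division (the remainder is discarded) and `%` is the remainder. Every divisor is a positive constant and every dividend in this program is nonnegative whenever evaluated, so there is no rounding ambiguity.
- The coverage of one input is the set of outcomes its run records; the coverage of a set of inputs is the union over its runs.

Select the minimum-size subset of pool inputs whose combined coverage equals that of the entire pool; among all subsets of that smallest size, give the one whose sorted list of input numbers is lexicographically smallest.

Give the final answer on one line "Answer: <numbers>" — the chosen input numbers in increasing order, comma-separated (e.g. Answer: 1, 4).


test 1 (d=6, u=11) fires B1->T, B3->S, B2->F, B6->S, B5->T; hits B1=T, B2=F, B3=S, B5=T, B6=S
test 2 (d=5, u=5) fires B1->F, B3->S, B2->F, B6->S, B5->T; hits B1=F, B2=F, B3=S, B5=T, B6=S
test 3 (d=10, u=7) fires B1->T, B3->E, B2->T, B4->F, B6->S, B5->T; hits B1=T, B2=T, B3=E, B4=F, B5=T, B6=S
test 4 (d=10, u=12) fires B1->T, B3->E, B2->T, B4->F, B6->E, B5->F, B7->T; hits B1=T, B2=T, B3=E, B4=F, B5=F, B6=E, B7=T
test 5 (d=6, u=3) fires B1->T, B3->S, B2->F, B6->S, B5->T; hits B1=T, B2=F, B3=S, B5=T, B6=S
test 6 (d=6, u=7) fires B1->T, B3->S, B2->F, B6->S, B5->T; hits B1=T, B2=F, B3=S, B5=T, B6=S
the full pool covers 12 outcomes: B1=T, B1=F, B2=T, B2=F, B3=S, B3=E, B4=F, B5=T, B5=F, B6=S, B6=E, B7=T
checked all size-1 subsets: none covers 12 outcomes (max 7/12)
inputs {2, 4} (size 2) cover everything; no size-2 subset with a lexicographically smaller index list covers all 12
Answer: 2, 4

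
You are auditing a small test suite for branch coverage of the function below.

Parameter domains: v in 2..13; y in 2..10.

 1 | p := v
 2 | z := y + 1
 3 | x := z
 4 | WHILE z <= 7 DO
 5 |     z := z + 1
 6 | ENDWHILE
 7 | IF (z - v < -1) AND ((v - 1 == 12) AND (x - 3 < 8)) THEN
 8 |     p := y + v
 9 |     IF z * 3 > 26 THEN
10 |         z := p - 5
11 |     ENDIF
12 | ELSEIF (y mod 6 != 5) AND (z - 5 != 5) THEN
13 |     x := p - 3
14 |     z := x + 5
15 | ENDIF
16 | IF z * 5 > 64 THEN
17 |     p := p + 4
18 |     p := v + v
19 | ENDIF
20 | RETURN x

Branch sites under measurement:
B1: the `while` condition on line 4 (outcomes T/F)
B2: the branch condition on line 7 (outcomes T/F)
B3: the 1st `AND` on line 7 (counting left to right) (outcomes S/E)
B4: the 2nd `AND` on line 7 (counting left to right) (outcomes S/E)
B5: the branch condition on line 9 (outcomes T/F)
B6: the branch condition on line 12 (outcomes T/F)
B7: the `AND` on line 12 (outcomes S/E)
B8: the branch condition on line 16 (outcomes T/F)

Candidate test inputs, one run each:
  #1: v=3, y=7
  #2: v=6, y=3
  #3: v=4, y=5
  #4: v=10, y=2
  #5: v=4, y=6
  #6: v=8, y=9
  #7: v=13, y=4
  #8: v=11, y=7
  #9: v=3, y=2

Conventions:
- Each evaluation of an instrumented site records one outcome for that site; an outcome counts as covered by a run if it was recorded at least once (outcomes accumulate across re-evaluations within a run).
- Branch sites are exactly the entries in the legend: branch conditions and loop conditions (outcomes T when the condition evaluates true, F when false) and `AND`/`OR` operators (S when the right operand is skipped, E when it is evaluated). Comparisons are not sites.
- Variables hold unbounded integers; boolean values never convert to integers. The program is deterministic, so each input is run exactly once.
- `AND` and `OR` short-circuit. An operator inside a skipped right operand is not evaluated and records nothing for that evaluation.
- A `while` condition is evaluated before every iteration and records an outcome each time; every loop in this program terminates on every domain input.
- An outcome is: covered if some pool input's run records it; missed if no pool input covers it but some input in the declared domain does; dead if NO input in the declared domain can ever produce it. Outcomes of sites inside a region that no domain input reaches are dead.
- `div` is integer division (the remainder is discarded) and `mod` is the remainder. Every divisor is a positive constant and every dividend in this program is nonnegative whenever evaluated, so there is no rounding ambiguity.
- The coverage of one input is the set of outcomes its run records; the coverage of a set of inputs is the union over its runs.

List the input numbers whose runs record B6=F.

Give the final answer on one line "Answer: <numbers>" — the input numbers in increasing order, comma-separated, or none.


input #1 (v=3, y=7): does not record B6=F
input #2 (v=6, y=3): does not record B6=F
input #3 (v=4, y=5): records B6=F
input #4 (v=10, y=2): does not record B6=F
input #5 (v=4, y=6): does not record B6=F
input #6 (v=8, y=9): records B6=F
input #7 (v=13, y=4): does not record B6=F
input #8 (v=11, y=7): does not record B6=F
input #9 (v=3, y=2): does not record B6=F
Answer: 3, 6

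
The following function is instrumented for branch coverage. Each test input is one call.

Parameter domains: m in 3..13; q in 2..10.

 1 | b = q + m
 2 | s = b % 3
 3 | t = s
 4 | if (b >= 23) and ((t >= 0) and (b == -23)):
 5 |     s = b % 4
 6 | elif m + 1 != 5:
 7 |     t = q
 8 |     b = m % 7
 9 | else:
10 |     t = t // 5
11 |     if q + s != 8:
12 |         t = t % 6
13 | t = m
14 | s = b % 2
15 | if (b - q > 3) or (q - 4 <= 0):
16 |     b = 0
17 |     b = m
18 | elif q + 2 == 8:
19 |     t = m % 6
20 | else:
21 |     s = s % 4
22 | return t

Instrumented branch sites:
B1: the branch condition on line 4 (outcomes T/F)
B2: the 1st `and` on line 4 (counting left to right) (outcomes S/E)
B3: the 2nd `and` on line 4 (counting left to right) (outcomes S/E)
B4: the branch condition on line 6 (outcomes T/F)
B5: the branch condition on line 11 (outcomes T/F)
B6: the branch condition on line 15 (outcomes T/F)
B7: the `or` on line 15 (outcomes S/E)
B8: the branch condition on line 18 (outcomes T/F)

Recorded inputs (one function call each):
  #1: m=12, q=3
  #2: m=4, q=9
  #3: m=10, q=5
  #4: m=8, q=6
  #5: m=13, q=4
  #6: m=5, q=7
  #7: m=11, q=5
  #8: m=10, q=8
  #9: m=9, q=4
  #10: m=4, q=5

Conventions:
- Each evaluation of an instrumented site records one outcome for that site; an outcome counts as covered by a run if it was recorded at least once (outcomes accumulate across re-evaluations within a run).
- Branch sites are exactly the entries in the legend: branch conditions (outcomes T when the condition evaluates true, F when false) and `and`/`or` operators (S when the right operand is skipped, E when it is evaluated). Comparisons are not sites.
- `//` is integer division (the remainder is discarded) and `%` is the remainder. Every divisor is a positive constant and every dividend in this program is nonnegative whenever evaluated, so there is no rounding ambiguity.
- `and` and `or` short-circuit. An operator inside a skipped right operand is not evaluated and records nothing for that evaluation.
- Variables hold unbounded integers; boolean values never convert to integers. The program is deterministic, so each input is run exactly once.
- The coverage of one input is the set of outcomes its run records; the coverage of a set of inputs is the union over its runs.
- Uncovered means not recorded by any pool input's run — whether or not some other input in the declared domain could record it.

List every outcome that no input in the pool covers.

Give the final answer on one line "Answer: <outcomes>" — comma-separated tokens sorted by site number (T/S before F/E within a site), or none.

test 1 (m=12, q=3) hits B1=F, B2=S, B4=T, B6=T, B7=E
test 2 (m=4, q=9) hits B1=F, B2=S, B4=F, B5=T, B6=T, B7=S
test 3 (m=10, q=5) hits B1=F, B2=S, B4=T, B6=F, B7=E, B8=F
test 4 (m=8, q=6) hits B1=F, B2=S, B4=T, B6=F, B7=E, B8=T
test 5 (m=13, q=4) hits B1=F, B2=S, B4=T, B6=T, B7=E
test 6 (m=5, q=7) hits B1=F, B2=S, B4=T, B6=F, B7=E, B8=F
test 7 (m=11, q=5) hits B1=F, B2=S, B4=T, B6=F, B7=E, B8=F
test 8 (m=10, q=8) hits B1=F, B2=S, B4=T, B6=F, B7=E, B8=F
test 9 (m=9, q=4) hits B1=F, B2=S, B4=T, B6=T, B7=E
test 10 (m=4, q=5) hits B1=F, B2=S, B4=F, B5=T, B6=T, B7=S
union over the pool: B1=F, B2=S, B4=T, B4=F, B5=T, B6=T, B6=F, B7=S, B7=E, B8=T, B8=F
uncovered (5 of 16): B1=T, B2=E, B3=S, B3=E, B5=F

Answer: B1=T, B2=E, B3=S, B3=E, B5=F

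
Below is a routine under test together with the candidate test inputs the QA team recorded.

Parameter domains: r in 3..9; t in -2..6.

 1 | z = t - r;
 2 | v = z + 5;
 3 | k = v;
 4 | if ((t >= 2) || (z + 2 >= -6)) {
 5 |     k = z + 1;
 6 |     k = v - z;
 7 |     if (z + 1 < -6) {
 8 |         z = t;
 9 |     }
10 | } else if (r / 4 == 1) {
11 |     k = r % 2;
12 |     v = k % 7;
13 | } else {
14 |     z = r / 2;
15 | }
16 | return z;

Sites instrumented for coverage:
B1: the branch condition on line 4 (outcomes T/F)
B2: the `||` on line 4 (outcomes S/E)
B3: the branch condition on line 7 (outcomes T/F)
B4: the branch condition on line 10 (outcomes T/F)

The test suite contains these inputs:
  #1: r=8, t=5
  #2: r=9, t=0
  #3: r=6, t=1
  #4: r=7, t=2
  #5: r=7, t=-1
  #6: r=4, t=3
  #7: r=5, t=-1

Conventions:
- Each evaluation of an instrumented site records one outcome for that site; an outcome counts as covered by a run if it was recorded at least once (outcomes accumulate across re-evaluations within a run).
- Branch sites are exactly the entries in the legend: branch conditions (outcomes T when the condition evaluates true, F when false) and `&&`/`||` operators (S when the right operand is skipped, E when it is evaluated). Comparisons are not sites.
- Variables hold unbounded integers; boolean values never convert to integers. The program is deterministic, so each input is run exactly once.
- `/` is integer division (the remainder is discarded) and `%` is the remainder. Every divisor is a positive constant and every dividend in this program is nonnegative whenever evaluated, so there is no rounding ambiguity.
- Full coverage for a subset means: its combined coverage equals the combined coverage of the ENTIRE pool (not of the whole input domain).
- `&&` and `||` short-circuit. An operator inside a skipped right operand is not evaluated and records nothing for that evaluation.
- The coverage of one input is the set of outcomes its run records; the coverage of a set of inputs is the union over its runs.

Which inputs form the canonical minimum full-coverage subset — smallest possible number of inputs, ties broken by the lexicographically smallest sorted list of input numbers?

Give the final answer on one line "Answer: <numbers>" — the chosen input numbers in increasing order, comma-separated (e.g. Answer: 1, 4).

input #1 (r=8, t=5): events B2->S, B1->T, B3->F; covers B1=T, B2=S, B3=F
input #2 (r=9, t=0): events B2->E, B1->F, B4->F; covers B1=F, B2=E, B4=F
input #3 (r=6, t=1): events B2->E, B1->T, B3->F; covers B1=T, B2=E, B3=F
input #4 (r=7, t=2): events B2->S, B1->T, B3->F; covers B1=T, B2=S, B3=F
input #5 (r=7, t=-1): events B2->E, B1->T, B3->T; covers B1=T, B2=E, B3=T
input #6 (r=4, t=3): events B2->S, B1->T, B3->F; covers B1=T, B2=S, B3=F
input #7 (r=5, t=-1): events B2->E, B1->T, B3->F; covers B1=T, B2=E, B3=F
the full pool covers 7 outcomes: B1=T, B1=F, B2=S, B2=E, B3=T, B3=F, B4=F
checked all size-1 subsets: none covers 7 outcomes (max 3/7)
checked all size-2 subsets: none covers 7 outcomes (max 6/7)
the canonical winner is {1, 2, 5}: size 3, full 7-outcome coverage, earliest index list among size-3 covers

Answer: 1, 2, 5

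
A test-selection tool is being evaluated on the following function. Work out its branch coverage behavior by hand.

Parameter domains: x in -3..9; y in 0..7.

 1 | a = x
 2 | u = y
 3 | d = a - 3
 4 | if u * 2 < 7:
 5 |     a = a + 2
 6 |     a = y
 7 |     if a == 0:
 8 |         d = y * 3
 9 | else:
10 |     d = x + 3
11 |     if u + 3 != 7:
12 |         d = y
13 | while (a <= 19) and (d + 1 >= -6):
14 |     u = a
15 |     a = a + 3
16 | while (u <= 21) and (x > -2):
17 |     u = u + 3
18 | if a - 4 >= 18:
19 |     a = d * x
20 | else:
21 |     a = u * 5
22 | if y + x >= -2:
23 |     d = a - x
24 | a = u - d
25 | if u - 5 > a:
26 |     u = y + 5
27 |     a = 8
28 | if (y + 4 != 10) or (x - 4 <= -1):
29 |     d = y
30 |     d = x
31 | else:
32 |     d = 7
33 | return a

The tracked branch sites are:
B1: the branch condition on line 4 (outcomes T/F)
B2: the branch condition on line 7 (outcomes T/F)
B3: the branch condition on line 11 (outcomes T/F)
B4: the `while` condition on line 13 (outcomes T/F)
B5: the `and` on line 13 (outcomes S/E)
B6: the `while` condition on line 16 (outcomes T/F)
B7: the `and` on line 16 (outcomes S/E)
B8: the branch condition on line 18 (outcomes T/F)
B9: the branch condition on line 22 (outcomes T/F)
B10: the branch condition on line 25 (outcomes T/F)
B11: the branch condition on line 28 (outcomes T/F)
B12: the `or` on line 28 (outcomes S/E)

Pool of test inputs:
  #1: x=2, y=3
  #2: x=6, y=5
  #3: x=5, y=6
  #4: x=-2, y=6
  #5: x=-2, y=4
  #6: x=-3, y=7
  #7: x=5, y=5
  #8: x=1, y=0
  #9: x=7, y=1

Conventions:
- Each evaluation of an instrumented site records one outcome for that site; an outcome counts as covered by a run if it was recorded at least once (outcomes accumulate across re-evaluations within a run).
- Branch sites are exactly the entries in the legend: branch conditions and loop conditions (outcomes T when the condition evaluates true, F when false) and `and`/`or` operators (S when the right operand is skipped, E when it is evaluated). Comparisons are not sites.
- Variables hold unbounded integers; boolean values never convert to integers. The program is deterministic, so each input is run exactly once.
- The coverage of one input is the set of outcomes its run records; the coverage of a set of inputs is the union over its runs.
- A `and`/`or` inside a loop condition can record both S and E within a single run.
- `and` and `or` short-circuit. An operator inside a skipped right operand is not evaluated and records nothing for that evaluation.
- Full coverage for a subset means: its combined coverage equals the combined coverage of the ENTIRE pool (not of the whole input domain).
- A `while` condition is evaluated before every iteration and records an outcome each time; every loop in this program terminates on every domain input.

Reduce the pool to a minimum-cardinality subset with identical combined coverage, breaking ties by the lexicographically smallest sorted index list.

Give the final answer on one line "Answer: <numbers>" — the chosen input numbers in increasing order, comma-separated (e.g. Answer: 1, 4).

test 1 (x=2, y=3) fires B1->T, B2->F, B5->E, B4->T, B5->E, B4->T, B5->E, B4->T, B5->E, B4->T, B5->E, B4->T, B5->E, B4->T, ...; hits B1=T, B2=F, B4=T, B4=F, B5=S, B5=E, B6=T, B6=F, B7=S, B7=E, B8=F, B9=T, B10=T, B11=T, B12=S
test 2 (x=6, y=5) fires B1->F, B3->T, B5->E, B4->T, B5->E, B4->T, B5->E, B4->T, B5->E, B4->T, B5->E, B4->T, B5->S, B4->F, ...; hits B1=F, B3=T, B4=T, B4=F, B5=S, B5=E, B6=T, B6=F, B7=S, B7=E, B8=F, B9=T, B10=T, B11=T, B12=S
test 3 (x=5, y=6) fires B1->F, B3->T, B5->E, B4->T, B5->E, B4->T, B5->E, B4->T, B5->E, B4->T, B5->E, B4->T, B5->S, B4->F, ...; hits B1=F, B3=T, B4=T, B4=F, B5=S, B5=E, B6=T, B6=F, B7=S, B7=E, B8=F, B9=T, B10=T, B11=F, B12=E
test 4 (x=-2, y=6) fires B1->F, B3->T, B5->E, B4->T, B5->E, B4->T, B5->E, B4->T, B5->E, B4->T, B5->E, B4->T, B5->E, B4->T, ...; hits B1=F, B3=T, B4=T, B4=F, B5=S, B5=E, B6=F, B7=E, B8=T, B9=T, B10=F, B11=T, B12=E
test 5 (x=-2, y=4) fires B1->F, B3->F, B5->E, B4->T, B5->E, B4->T, B5->E, B4->T, B5->E, B4->T, B5->E, B4->T, B5->E, B4->T, ...; hits B1=F, B3=F, B4=T, B4=F, B5=S, B5=E, B6=F, B7=E, B8=T, B9=T, B10=F, B11=T, B12=S
test 6 (x=-3, y=7) fires B1->F, B3->T, B5->E, B4->T, B5->E, B4->T, B5->E, B4->T, B5->E, B4->T, B5->E, B4->T, B5->E, B4->T, ...; hits B1=F, B3=T, B4=T, B4=F, B5=S, B5=E, B6=F, B7=E, B8=F, B9=T, B10=T, B11=T, B12=S
test 7 (x=5, y=5) fires B1->F, B3->T, B5->E, B4->T, B5->E, B4->T, B5->E, B4->T, B5->E, B4->T, B5->E, B4->T, B5->S, B4->F, ...; hits B1=F, B3=T, B4=T, B4=F, B5=S, B5=E, B6=T, B6=F, B7=S, B7=E, B8=F, B9=T, B10=T, B11=T, B12=S
test 8 (x=1, y=0) fires B1->T, B2->T, B5->E, B4->T, B5->E, B4->T, B5->E, B4->T, B5->E, B4->T, B5->E, B4->T, B5->E, B4->T, ...; hits B1=T, B2=T, B4=T, B4=F, B5=S, B5=E, B6=T, B6=F, B7=S, B7=E, B8=F, B9=T, B10=T, B11=T, B12=S
test 9 (x=7, y=1) fires B1->T, B2->F, B5->E, B4->T, B5->E, B4->T, B5->E, B4->T, B5->E, B4->T, B5->E, B4->T, B5->E, B4->T, ...; hits B1=T, B2=F, B4=T, B4=F, B5=S, B5=E, B6=T, B6=F, B7=S, B7=E, B8=T, B9=T, B10=T, B11=T, B12=S
the full pool covers 23 outcomes: B1=T, B1=F, B2=T, B2=F, B3=T, B3=F, B4=T, B4=F, B5=S, B5=E, B6=T, B6=F, B7=S, B7=E, B8=T, B8=F, B9=T, B10=T, B10=F, B11=T, B11=F, B12=S, B12=E
checked all size-1 subsets: none covers 23 outcomes (max 15/23)
checked all size-2 subsets: none covers 23 outcomes (max 20/23)
checked all size-3 subsets: none covers 23 outcomes (max 22/23)
inputs {1, 3, 5, 8} (size 4) cover everything; no size-4 subset with a lexicographically smaller index list covers all 23

Answer: 1, 3, 5, 8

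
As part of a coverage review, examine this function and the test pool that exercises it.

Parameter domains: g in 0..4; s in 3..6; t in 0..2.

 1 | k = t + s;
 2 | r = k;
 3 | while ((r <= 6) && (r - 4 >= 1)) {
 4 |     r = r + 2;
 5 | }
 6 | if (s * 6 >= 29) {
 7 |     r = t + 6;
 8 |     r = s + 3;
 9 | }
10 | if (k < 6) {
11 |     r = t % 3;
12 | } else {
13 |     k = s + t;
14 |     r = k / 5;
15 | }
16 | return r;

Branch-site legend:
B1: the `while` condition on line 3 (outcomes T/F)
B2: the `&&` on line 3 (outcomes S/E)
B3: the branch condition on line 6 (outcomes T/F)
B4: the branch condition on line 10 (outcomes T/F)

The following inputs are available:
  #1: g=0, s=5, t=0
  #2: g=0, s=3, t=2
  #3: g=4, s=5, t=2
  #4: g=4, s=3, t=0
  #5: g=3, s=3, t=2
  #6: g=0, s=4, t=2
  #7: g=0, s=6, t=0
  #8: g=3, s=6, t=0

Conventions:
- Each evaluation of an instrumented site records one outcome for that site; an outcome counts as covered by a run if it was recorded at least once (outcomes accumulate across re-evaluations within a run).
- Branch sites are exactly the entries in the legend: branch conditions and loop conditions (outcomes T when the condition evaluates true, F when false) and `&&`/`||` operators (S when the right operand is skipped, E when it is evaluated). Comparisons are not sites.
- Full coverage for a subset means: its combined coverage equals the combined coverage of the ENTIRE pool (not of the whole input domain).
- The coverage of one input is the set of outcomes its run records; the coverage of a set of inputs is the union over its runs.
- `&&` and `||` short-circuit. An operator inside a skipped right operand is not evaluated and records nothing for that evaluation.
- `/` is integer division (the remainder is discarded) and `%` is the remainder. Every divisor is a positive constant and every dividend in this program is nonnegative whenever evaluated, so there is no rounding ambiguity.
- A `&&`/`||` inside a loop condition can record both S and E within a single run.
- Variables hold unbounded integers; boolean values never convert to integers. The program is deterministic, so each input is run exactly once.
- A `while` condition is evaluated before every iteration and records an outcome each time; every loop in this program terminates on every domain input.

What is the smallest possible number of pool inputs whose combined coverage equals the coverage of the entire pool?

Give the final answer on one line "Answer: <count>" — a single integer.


input #1 (g=0, s=5, t=0): events B2->E, B1->T, B2->S, B1->F, B3->T, B4->T; covers B1=T, B1=F, B2=S, B2=E, B3=T, B4=T
input #2 (g=0, s=3, t=2): events B2->E, B1->T, B2->S, B1->F, B3->F, B4->T; covers B1=T, B1=F, B2=S, B2=E, B3=F, B4=T
input #3 (g=4, s=5, t=2): events B2->S, B1->F, B3->T, B4->F; covers B1=F, B2=S, B3=T, B4=F
input #4 (g=4, s=3, t=0): events B2->E, B1->F, B3->F, B4->T; covers B1=F, B2=E, B3=F, B4=T
input #5 (g=3, s=3, t=2): events B2->E, B1->T, B2->S, B1->F, B3->F, B4->T; covers B1=T, B1=F, B2=S, B2=E, B3=F, B4=T
input #6 (g=0, s=4, t=2): events B2->E, B1->T, B2->S, B1->F, B3->F, B4->F; covers B1=T, B1=F, B2=S, B2=E, B3=F, B4=F
input #7 (g=0, s=6, t=0): events B2->E, B1->T, B2->S, B1->F, B3->T, B4->F; covers B1=T, B1=F, B2=S, B2=E, B3=T, B4=F
input #8 (g=3, s=6, t=0): events B2->E, B1->T, B2->S, B1->F, B3->T, B4->F; covers B1=T, B1=F, B2=S, B2=E, B3=T, B4=F
together the pool reaches 8 outcomes: B1=T, B1=F, B2=S, B2=E, B3=T, B3=F, B4=T, B4=F
checked all size-1 subsets: none covers 8 outcomes (max 6/8)
size 2: inputs {1, 6} cover all 8 outcomes, and no lexicographically smaller subset of this size does
Answer: 2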